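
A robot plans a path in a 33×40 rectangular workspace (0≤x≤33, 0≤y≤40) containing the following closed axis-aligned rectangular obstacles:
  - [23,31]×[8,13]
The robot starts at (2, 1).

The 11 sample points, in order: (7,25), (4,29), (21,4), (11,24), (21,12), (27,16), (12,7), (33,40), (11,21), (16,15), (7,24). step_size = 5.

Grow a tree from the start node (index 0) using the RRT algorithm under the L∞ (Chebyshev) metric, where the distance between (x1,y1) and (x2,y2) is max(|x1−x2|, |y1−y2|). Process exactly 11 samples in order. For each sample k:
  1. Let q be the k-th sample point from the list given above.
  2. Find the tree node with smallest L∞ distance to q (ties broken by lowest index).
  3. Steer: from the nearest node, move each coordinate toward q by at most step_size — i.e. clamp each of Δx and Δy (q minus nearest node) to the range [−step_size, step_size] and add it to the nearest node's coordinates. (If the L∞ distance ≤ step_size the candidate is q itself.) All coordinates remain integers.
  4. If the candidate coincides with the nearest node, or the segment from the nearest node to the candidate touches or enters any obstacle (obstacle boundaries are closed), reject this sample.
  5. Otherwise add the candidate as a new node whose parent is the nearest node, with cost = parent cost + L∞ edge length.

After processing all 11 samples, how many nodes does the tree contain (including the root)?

Node count: 12

1. q=(7,25) nearest=0 d=24 new=(7,6) → add node 1 parent=0 cost=5
2. q=(4,29) nearest=1 d=23 new=(4,11) → add node 2 parent=1 cost=10
3. q=(21,4) nearest=1 d=14 new=(12,4) → add node 3 parent=1 cost=10
4. q=(11,24) nearest=2 d=13 new=(9,16) → add node 4 parent=2 cost=15
5. q=(21,12) nearest=3 d=9 new=(17,9) → add node 5 parent=3 cost=15
6. q=(27,16) nearest=5 d=10 new=(22,14) → add node 6 parent=5 cost=20
7. q=(12,7) nearest=3 d=3 new=(12,7) → add node 7 parent=3 cost=13
8. q=(33,40) nearest=4 d=24 new=(14,21) → add node 8 parent=4 cost=20
9. q=(11,21) nearest=8 d=3 new=(11,21) → add node 9 parent=8 cost=23
10. q=(16,15) nearest=5 d=6 new=(16,14) → add node 10 parent=5 cost=20
11. q=(7,24) nearest=9 d=4 new=(7,24) → add node 11 parent=9 cost=27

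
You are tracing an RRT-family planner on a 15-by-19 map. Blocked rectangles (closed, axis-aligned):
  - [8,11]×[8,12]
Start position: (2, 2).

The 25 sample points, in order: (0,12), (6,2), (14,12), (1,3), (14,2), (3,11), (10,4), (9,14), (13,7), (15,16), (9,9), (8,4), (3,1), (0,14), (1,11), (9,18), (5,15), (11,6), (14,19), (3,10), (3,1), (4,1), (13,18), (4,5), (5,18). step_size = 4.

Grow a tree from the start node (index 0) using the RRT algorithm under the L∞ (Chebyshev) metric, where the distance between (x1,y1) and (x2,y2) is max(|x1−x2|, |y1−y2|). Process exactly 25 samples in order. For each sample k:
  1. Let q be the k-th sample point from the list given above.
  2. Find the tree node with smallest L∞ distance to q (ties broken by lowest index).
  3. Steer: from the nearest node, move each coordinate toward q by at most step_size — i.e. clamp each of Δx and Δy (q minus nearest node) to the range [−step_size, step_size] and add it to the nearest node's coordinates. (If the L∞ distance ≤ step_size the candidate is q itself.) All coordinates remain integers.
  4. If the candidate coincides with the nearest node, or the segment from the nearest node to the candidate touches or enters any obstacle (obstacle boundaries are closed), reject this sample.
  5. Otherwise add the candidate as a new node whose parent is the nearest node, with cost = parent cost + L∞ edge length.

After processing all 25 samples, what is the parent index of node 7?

Parent of node 7: 3

1. q=(0,12) nearest=0 d=10 new=(0,6) → add node 1 parent=0 cost=4
2. q=(6,2) nearest=0 d=4 new=(6,2) → add node 2 parent=0 cost=4
3. q=(14,12) nearest=2 d=10 new=(10,6) → add node 3 parent=2 cost=8
4. q=(1,3) nearest=0 d=1 new=(1,3) → add node 4 parent=0 cost=1
5. q=(14,2) nearest=3 d=4 new=(14,2) → add node 5 parent=3 cost=12
6. q=(3,11) nearest=1 d=5 new=(3,10) → add node 6 parent=1 cost=8
7. q=(10,4) nearest=3 d=2 new=(10,4) → add node 7 parent=3 cost=10
8. q=(9,14) nearest=6 d=6 new=(7,14) → add node 8 parent=6 cost=12
9. q=(13,7) nearest=3 d=3 new=(13,7) → add node 9 parent=3 cost=11
10. q=(15,16) nearest=8 d=8 new=(11,16) → add node 10 parent=8 cost=16
11. q=(9,9) nearest=3 d=3 new=(9,9) → blocked by [8,11]×[8,12], reject
12. q=(8,4) nearest=2 d=2 new=(8,4) → add node 11 parent=2 cost=6
13. q=(3,1) nearest=0 d=1 new=(3,1) → add node 12 parent=0 cost=1
14. q=(0,14) nearest=6 d=4 new=(0,14) → add node 13 parent=6 cost=12
15. q=(1,11) nearest=6 d=2 new=(1,11) → add node 14 parent=6 cost=10
16. q=(9,18) nearest=10 d=2 new=(9,18) → add node 15 parent=10 cost=18
17. q=(5,15) nearest=8 d=2 new=(5,15) → add node 16 parent=8 cost=14
18. q=(11,6) nearest=3 d=1 new=(11,6) → add node 17 parent=3 cost=9
19. q=(14,19) nearest=10 d=3 new=(14,19) → add node 18 parent=10 cost=19
20. q=(3,10) nearest=6 d=0 → coincident, reject
21. q=(3,1) nearest=12 d=0 → coincident, reject
22. q=(4,1) nearest=12 d=1 new=(4,1) → add node 19 parent=12 cost=2
23. q=(13,18) nearest=18 d=1 new=(13,18) → add node 20 parent=18 cost=20
24. q=(4,5) nearest=0 d=3 new=(4,5) → add node 21 parent=0 cost=3
25. q=(5,18) nearest=16 d=3 new=(5,18) → add node 22 parent=16 cost=17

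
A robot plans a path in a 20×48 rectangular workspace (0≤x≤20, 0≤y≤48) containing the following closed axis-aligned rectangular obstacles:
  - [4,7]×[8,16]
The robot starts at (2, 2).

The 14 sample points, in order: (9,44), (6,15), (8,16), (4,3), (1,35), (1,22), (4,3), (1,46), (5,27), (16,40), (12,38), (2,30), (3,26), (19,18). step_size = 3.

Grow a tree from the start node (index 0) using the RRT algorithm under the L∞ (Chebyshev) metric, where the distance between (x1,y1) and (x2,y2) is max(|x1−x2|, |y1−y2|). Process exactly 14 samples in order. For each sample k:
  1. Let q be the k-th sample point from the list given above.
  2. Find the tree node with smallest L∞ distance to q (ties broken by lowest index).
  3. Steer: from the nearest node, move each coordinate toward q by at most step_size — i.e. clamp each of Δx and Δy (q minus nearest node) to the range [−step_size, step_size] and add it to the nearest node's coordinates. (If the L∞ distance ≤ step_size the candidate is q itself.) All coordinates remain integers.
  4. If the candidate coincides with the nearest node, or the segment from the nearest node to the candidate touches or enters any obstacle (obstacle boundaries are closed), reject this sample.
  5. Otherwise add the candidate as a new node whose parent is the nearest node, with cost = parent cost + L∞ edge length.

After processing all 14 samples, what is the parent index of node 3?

1. q=(9,44) nearest=0 d=42 new=(5,5) → add node 1 parent=0 cost=3
2. q=(6,15) nearest=1 d=10 new=(6,8) → blocked by [4,7]×[8,16], reject
3. q=(8,16) nearest=1 d=11 new=(8,8) → add node 2 parent=1 cost=6
4. q=(4,3) nearest=0 d=2 new=(4,3) → add node 3 parent=0 cost=2
5. q=(1,35) nearest=2 d=27 new=(5,11) → blocked by [4,7]×[8,16], reject
6. q=(1,22) nearest=2 d=14 new=(5,11) → blocked by [4,7]×[8,16], reject
7. q=(4,3) nearest=3 d=0 → coincident, reject
8. q=(1,46) nearest=2 d=38 new=(5,11) → blocked by [4,7]×[8,16], reject
9. q=(5,27) nearest=2 d=19 new=(5,11) → blocked by [4,7]×[8,16], reject
10. q=(16,40) nearest=2 d=32 new=(11,11) → add node 4 parent=2 cost=9
11. q=(12,38) nearest=4 d=27 new=(12,14) → add node 5 parent=4 cost=12
12. q=(2,30) nearest=5 d=16 new=(9,17) → add node 6 parent=5 cost=15
13. q=(3,26) nearest=6 d=9 new=(6,20) → add node 7 parent=6 cost=18
14. q=(19,18) nearest=5 d=7 new=(15,17) → add node 8 parent=5 cost=15

Parent of node 3: 0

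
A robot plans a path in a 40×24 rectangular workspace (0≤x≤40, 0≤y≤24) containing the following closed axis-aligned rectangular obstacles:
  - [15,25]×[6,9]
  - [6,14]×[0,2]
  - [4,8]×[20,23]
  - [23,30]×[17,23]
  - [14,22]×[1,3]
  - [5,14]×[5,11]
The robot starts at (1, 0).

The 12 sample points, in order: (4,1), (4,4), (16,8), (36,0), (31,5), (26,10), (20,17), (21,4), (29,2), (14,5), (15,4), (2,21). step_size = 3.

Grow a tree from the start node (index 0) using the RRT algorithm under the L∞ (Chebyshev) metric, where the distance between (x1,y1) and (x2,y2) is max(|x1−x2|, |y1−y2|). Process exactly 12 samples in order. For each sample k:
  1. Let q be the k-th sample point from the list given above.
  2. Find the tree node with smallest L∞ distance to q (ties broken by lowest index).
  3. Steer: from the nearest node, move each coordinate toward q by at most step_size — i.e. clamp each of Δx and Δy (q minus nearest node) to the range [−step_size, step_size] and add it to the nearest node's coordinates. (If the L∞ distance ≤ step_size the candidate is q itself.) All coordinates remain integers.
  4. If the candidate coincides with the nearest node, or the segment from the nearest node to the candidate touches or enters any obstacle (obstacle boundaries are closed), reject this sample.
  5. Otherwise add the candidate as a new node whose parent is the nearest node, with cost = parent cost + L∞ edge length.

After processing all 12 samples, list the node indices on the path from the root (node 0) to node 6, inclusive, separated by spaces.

Path: 0 1 2 6

1. q=(4,1) nearest=0 d=3 new=(4,1) → add node 1 parent=0 cost=3
2. q=(4,4) nearest=1 d=3 new=(4,4) → add node 2 parent=1 cost=6
3. q=(16,8) nearest=1 d=12 new=(7,4) → add node 3 parent=1 cost=6
4. q=(36,0) nearest=3 d=29 new=(10,1) → blocked by [6,14]×[0,2], reject
5. q=(31,5) nearest=3 d=24 new=(10,5) → blocked by [5,14]×[5,11], reject
6. q=(26,10) nearest=3 d=19 new=(10,7) → blocked by [5,14]×[5,11], reject
7. q=(20,17) nearest=3 d=13 new=(10,7) → blocked by [5,14]×[5,11], reject
8. q=(21,4) nearest=3 d=14 new=(10,4) → add node 4 parent=3 cost=9
9. q=(29,2) nearest=4 d=19 new=(13,2) → blocked by [6,14]×[0,2], reject
10. q=(14,5) nearest=4 d=4 new=(13,5) → blocked by [5,14]×[5,11], reject
11. q=(15,4) nearest=4 d=5 new=(13,4) → add node 5 parent=4 cost=12
12. q=(2,21) nearest=2 d=17 new=(2,7) → add node 6 parent=2 cost=9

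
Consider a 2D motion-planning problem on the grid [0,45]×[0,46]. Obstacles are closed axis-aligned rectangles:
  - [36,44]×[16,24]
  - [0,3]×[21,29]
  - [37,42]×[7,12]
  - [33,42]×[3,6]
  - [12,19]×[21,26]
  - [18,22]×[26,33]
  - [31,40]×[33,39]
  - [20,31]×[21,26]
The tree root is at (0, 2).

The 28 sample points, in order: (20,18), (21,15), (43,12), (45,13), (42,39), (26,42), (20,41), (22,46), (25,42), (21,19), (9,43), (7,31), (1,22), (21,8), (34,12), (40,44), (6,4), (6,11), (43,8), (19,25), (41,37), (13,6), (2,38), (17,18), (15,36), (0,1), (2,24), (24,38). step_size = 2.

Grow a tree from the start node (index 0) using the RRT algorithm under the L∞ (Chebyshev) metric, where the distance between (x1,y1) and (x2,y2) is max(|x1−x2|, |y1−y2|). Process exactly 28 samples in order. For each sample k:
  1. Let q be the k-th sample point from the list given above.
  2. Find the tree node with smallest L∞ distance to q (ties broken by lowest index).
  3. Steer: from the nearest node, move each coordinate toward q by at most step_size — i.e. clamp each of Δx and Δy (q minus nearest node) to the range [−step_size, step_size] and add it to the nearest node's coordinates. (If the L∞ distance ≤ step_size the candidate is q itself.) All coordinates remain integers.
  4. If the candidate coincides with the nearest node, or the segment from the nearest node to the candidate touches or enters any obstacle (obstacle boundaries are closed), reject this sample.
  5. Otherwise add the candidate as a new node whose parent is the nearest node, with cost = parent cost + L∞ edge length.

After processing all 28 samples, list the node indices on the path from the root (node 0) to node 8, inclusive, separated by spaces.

1. q=(20,18) nearest=0 d=20 new=(2,4) → add node 1 parent=0 cost=2
2. q=(21,15) nearest=1 d=19 new=(4,6) → add node 2 parent=1 cost=4
3. q=(43,12) nearest=2 d=39 new=(6,8) → add node 3 parent=2 cost=6
4. q=(45,13) nearest=3 d=39 new=(8,10) → add node 4 parent=3 cost=8
5. q=(42,39) nearest=4 d=34 new=(10,12) → add node 5 parent=4 cost=10
6. q=(26,42) nearest=5 d=30 new=(12,14) → add node 6 parent=5 cost=12
7. q=(20,41) nearest=6 d=27 new=(14,16) → add node 7 parent=6 cost=14
8. q=(22,46) nearest=7 d=30 new=(16,18) → add node 8 parent=7 cost=16
9. q=(25,42) nearest=8 d=24 new=(18,20) → add node 9 parent=8 cost=18
10. q=(21,19) nearest=9 d=3 new=(20,19) → add node 10 parent=9 cost=20
11. q=(9,43) nearest=9 d=23 new=(16,22) → blocked by [12,19]×[21,26], reject
12. q=(7,31) nearest=9 d=11 new=(16,22) → blocked by [12,19]×[21,26], reject
13. q=(1,22) nearest=5 d=10 new=(8,14) → add node 11 parent=5 cost=12
14. q=(21,8) nearest=7 d=8 new=(16,14) → add node 12 parent=7 cost=16
15. q=(34,12) nearest=10 d=14 new=(22,17) → add node 13 parent=10 cost=22
16. q=(40,44) nearest=9 d=24 new=(20,22) → blocked by [12,19]×[21,26], reject
17. q=(6,4) nearest=2 d=2 new=(6,4) → add node 14 parent=2 cost=6
18. q=(6,11) nearest=4 d=2 new=(6,11) → add node 15 parent=4 cost=10
19. q=(43,8) nearest=13 d=21 new=(24,15) → add node 16 parent=13 cost=24
20. q=(19,25) nearest=9 d=5 new=(19,22) → blocked by [12,19]×[21,26], reject
21. q=(41,37) nearest=13 d=20 new=(24,19) → add node 17 parent=13 cost=24
22. q=(13,6) nearest=4 d=5 new=(10,8) → add node 18 parent=4 cost=10
23. q=(2,38) nearest=9 d=18 new=(16,22) → blocked by [12,19]×[21,26], reject
24. q=(17,18) nearest=8 d=1 new=(17,18) → add node 19 parent=8 cost=17
25. q=(15,36) nearest=9 d=16 new=(16,22) → blocked by [12,19]×[21,26], reject
26. q=(0,1) nearest=0 d=1 new=(0,1) → add node 20 parent=0 cost=1
27. q=(2,24) nearest=6 d=10 new=(10,16) → add node 21 parent=6 cost=14
28. q=(24,38) nearest=9 d=18 new=(20,22) → blocked by [12,19]×[21,26], reject

Path: 0 1 2 3 4 5 6 7 8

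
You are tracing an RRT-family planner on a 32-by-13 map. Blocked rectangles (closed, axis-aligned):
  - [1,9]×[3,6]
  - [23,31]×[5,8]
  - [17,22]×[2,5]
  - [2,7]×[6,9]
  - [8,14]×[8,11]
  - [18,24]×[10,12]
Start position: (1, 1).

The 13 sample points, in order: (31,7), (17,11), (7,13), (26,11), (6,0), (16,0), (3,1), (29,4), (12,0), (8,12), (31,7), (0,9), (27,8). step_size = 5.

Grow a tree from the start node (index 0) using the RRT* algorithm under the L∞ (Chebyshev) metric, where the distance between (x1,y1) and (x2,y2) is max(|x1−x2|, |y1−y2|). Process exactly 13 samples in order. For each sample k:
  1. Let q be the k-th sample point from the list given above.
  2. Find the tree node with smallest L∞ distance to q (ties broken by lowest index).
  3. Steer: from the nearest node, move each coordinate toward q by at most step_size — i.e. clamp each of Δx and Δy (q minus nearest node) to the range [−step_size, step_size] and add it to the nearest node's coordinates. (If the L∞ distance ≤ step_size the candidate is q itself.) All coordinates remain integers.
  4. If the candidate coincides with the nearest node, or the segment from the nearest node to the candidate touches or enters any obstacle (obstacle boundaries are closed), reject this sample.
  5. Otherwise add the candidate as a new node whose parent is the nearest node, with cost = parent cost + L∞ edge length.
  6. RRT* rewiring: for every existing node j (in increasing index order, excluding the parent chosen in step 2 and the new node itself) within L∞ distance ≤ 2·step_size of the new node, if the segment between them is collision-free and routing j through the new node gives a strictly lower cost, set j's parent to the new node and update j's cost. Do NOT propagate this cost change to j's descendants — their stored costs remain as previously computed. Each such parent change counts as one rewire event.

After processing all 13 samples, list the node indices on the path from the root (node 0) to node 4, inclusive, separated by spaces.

Path: 0 1 2 4

1. q=(31,7) nearest=0 d=30 new=(6,6) → blocked by [1,9]×[3,6], reject
2. q=(17,11) nearest=0 d=16 new=(6,6) → blocked by [1,9]×[3,6], reject
3. q=(7,13) nearest=0 d=12 new=(6,6) → blocked by [1,9]×[3,6], reject
4. q=(26,11) nearest=0 d=25 new=(6,6) → blocked by [1,9]×[3,6], reject
5. q=(6,0) nearest=0 d=5 new=(6,0) → add node 1 parent=0 cost=5
6. q=(16,0) nearest=1 d=10 new=(11,0) → add node 2 parent=1 cost=10
7. q=(3,1) nearest=0 d=2 new=(3,1) → add node 3 parent=0 cost=2
8. q=(29,4) nearest=2 d=18 new=(16,4) → add node 4 parent=2 cost=15
9. q=(12,0) nearest=2 d=1 new=(12,0) → add node 5 parent=2 cost=11
10. q=(8,12) nearest=4 d=8 new=(11,9) → blocked by [8,14]×[8,11], reject
11. q=(31,7) nearest=4 d=15 new=(21,7) → blocked by [17,22]×[2,5], reject
12. q=(0,9) nearest=0 d=8 new=(0,6) → add node 6 parent=0 cost=5
13. q=(27,8) nearest=4 d=11 new=(21,8) → blocked by [17,22]×[2,5], reject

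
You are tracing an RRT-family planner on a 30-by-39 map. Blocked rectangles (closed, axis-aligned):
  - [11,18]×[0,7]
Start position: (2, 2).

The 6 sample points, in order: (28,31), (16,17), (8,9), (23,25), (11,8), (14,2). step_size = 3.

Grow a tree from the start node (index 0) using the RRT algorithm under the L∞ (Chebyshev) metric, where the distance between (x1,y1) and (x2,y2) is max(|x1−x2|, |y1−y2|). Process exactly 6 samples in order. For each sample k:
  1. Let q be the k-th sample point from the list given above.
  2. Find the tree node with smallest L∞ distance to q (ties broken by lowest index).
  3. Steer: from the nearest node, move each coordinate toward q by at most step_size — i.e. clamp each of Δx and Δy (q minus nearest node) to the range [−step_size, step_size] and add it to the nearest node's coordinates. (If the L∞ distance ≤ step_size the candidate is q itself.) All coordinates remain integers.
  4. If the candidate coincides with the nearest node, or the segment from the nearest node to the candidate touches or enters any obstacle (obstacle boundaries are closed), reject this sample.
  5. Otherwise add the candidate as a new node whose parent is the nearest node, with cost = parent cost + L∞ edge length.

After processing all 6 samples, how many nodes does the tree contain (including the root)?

Node count: 6

1. q=(28,31) nearest=0 d=29 new=(5,5) → add node 1 parent=0 cost=3
2. q=(16,17) nearest=1 d=12 new=(8,8) → add node 2 parent=1 cost=6
3. q=(8,9) nearest=2 d=1 new=(8,9) → add node 3 parent=2 cost=7
4. q=(23,25) nearest=3 d=16 new=(11,12) → add node 4 parent=3 cost=10
5. q=(11,8) nearest=2 d=3 new=(11,8) → add node 5 parent=2 cost=9
6. q=(14,2) nearest=2 d=6 new=(11,5) → blocked by [11,18]×[0,7], reject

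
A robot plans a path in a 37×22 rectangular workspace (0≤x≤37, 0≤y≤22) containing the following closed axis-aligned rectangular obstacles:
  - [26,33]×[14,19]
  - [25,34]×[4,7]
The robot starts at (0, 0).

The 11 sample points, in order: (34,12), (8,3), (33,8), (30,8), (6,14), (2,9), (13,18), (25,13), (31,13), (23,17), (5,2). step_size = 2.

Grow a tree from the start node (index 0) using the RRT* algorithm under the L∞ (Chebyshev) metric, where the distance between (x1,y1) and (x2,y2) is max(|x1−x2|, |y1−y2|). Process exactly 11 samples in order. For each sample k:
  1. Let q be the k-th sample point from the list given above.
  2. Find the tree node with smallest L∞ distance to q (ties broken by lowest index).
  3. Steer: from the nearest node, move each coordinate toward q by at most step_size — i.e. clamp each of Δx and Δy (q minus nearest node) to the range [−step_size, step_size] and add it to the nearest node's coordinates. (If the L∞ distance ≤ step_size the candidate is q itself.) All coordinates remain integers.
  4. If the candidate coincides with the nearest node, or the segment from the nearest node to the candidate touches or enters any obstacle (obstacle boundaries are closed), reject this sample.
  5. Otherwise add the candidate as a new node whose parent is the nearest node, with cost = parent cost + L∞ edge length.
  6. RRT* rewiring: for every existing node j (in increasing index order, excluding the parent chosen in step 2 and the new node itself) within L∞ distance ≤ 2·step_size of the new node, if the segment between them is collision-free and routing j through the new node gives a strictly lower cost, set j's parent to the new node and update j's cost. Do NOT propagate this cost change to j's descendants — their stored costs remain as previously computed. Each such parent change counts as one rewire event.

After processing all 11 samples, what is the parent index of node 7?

1. q=(34,12) nearest=0 d=34 new=(2,2) → add node 1 parent=0 cost=2
2. q=(8,3) nearest=1 d=6 new=(4,3) → add node 2 parent=1 cost=4
3. q=(33,8) nearest=2 d=29 new=(6,5) → add node 3 parent=2 cost=6
4. q=(30,8) nearest=3 d=24 new=(8,7) → add node 4 parent=3 cost=8
5. q=(6,14) nearest=4 d=7 new=(6,9) → add node 5 parent=4 cost=10
6. q=(2,9) nearest=3 d=4 new=(4,7) → add node 6 parent=3 cost=8
7. q=(13,18) nearest=5 d=9 new=(8,11) → add node 7 parent=5 cost=12
8. q=(25,13) nearest=4 d=17 new=(10,9) → add node 8 parent=4 cost=10
9. q=(31,13) nearest=8 d=21 new=(12,11) → add node 9 parent=8 cost=12
10. q=(23,17) nearest=9 d=11 new=(14,13) → add node 10 parent=9 cost=14
11. q=(5,2) nearest=2 d=1 new=(5,2) → add node 11 parent=2 cost=5

Parent of node 7: 5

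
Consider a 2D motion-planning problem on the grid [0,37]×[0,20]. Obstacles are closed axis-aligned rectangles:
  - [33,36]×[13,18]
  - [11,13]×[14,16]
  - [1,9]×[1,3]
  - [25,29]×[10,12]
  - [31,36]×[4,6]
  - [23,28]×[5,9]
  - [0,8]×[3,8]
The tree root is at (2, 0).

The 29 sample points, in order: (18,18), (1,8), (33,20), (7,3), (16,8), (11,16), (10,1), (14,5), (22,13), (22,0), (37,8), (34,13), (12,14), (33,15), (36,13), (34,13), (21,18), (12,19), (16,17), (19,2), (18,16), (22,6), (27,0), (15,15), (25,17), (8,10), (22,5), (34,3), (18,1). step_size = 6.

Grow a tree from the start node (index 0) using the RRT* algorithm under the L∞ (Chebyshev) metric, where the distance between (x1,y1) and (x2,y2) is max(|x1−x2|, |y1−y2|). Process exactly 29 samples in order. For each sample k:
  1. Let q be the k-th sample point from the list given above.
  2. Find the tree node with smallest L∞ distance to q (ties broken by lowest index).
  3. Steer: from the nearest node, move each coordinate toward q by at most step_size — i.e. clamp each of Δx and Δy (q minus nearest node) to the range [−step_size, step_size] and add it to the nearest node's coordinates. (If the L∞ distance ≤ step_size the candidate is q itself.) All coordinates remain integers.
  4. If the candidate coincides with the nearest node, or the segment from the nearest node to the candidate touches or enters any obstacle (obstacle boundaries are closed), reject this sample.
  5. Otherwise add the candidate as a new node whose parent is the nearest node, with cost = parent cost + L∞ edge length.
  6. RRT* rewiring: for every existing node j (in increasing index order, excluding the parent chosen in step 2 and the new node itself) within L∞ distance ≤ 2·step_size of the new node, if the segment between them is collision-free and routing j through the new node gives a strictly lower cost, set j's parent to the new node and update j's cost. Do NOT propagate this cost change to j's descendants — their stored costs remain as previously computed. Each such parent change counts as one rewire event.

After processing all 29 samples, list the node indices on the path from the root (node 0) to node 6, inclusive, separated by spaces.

1. q=(18,18) nearest=0 d=18 new=(8,6) → blocked by [1,9]×[1,3], reject
2. q=(1,8) nearest=0 d=8 new=(1,6) → blocked by [1,9]×[1,3], reject
3. q=(33,20) nearest=0 d=31 new=(8,6) → blocked by [1,9]×[1,3], reject
4. q=(7,3) nearest=0 d=5 new=(7,3) → blocked by [1,9]×[1,3], reject
5. q=(16,8) nearest=0 d=14 new=(8,6) → blocked by [1,9]×[1,3], reject
6. q=(11,16) nearest=0 d=16 new=(8,6) → blocked by [1,9]×[1,3], reject
7. q=(10,1) nearest=0 d=8 new=(8,1) → blocked by [1,9]×[1,3], reject
8. q=(14,5) nearest=0 d=12 new=(8,5) → blocked by [1,9]×[1,3], reject
9. q=(22,13) nearest=0 d=20 new=(8,6) → blocked by [1,9]×[1,3], reject
10. q=(22,0) nearest=0 d=20 new=(8,0) → add node 1 parent=0 cost=6
11. q=(37,8) nearest=1 d=29 new=(14,6) → blocked by [1,9]×[1,3], reject
12. q=(34,13) nearest=1 d=26 new=(14,6) → blocked by [1,9]×[1,3], reject
13. q=(12,14) nearest=0 d=14 new=(8,6) → blocked by [1,9]×[1,3], reject
14. q=(33,15) nearest=1 d=25 new=(14,6) → blocked by [1,9]×[1,3], reject
15. q=(36,13) nearest=1 d=28 new=(14,6) → blocked by [1,9]×[1,3], reject
16. q=(34,13) nearest=1 d=26 new=(14,6) → blocked by [1,9]×[1,3], reject
17. q=(21,18) nearest=1 d=18 new=(14,6) → blocked by [1,9]×[1,3], reject
18. q=(12,19) nearest=0 d=19 new=(8,6) → blocked by [1,9]×[1,3], reject
19. q=(16,17) nearest=0 d=17 new=(8,6) → blocked by [1,9]×[1,3], reject
20. q=(19,2) nearest=1 d=11 new=(14,2) → add node 2 parent=1 cost=12
21. q=(18,16) nearest=2 d=14 new=(18,8) → add node 3 parent=2 cost=18
22. q=(22,6) nearest=3 d=4 new=(22,6) → add node 4 parent=3 cost=22
23. q=(27,0) nearest=4 d=6 new=(27,0) → add node 5 parent=4 cost=28
24. q=(15,15) nearest=3 d=7 new=(15,14) → add node 6 parent=3 cost=24
25. q=(25,17) nearest=3 d=9 new=(24,14) → add node 7 parent=3 cost=24
26. q=(8,10) nearest=6 d=7 new=(9,10) → add node 8 parent=6 cost=30
27. q=(22,5) nearest=4 d=1 new=(22,5) → add node 9 parent=4 cost=23
28. q=(34,3) nearest=5 d=7 new=(33,3) → add node 10 parent=5 cost=34
29. q=(18,1) nearest=2 d=4 new=(18,1) → add node 11 parent=2 cost=16; rewire 4→11 (21<22); rewire 5→11 (25<28); rewire 8→11 (25<30); rewire 9→11 (20<23)

Path: 0 1 2 3 6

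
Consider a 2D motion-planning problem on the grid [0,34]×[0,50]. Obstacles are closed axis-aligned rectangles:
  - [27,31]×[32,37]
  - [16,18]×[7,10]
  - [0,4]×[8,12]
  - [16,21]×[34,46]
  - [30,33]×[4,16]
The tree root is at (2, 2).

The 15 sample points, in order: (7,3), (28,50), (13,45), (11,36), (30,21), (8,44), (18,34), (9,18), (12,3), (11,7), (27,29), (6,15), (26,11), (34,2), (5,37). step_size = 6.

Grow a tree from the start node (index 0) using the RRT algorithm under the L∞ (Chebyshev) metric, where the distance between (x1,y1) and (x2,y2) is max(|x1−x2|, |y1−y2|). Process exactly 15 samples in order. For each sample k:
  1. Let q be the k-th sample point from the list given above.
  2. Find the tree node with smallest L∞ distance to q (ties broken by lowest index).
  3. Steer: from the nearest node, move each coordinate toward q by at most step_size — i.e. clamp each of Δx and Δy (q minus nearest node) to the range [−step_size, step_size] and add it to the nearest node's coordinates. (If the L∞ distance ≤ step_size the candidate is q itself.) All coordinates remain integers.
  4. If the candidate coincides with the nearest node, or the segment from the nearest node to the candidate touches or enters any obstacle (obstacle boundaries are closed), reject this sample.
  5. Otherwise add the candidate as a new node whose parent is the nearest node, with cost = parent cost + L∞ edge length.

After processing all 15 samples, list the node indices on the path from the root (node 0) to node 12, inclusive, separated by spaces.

Path: 0 1 2 3 4 8 12

1. q=(7,3) nearest=0 d=5 new=(7,3) → add node 1 parent=0 cost=5
2. q=(28,50) nearest=1 d=47 new=(13,9) → add node 2 parent=1 cost=11
3. q=(13,45) nearest=2 d=36 new=(13,15) → add node 3 parent=2 cost=17
4. q=(11,36) nearest=3 d=21 new=(11,21) → add node 4 parent=3 cost=23
5. q=(30,21) nearest=2 d=17 new=(19,15) → add node 5 parent=2 cost=17
6. q=(8,44) nearest=4 d=23 new=(8,27) → add node 6 parent=4 cost=29
7. q=(18,34) nearest=6 d=10 new=(14,33) → add node 7 parent=6 cost=35
8. q=(9,18) nearest=4 d=3 new=(9,18) → add node 8 parent=4 cost=26
9. q=(12,3) nearest=1 d=5 new=(12,3) → add node 9 parent=1 cost=10
10. q=(11,7) nearest=2 d=2 new=(11,7) → add node 10 parent=2 cost=13
11. q=(27,29) nearest=7 d=13 new=(20,29) → add node 11 parent=7 cost=41
12. q=(6,15) nearest=8 d=3 new=(6,15) → add node 12 parent=8 cost=29
13. q=(26,11) nearest=5 d=7 new=(25,11) → add node 13 parent=5 cost=23
14. q=(34,2) nearest=13 d=9 new=(31,5) → blocked by [30,33]×[4,16], reject
15. q=(5,37) nearest=7 d=9 new=(8,37) → add node 14 parent=7 cost=41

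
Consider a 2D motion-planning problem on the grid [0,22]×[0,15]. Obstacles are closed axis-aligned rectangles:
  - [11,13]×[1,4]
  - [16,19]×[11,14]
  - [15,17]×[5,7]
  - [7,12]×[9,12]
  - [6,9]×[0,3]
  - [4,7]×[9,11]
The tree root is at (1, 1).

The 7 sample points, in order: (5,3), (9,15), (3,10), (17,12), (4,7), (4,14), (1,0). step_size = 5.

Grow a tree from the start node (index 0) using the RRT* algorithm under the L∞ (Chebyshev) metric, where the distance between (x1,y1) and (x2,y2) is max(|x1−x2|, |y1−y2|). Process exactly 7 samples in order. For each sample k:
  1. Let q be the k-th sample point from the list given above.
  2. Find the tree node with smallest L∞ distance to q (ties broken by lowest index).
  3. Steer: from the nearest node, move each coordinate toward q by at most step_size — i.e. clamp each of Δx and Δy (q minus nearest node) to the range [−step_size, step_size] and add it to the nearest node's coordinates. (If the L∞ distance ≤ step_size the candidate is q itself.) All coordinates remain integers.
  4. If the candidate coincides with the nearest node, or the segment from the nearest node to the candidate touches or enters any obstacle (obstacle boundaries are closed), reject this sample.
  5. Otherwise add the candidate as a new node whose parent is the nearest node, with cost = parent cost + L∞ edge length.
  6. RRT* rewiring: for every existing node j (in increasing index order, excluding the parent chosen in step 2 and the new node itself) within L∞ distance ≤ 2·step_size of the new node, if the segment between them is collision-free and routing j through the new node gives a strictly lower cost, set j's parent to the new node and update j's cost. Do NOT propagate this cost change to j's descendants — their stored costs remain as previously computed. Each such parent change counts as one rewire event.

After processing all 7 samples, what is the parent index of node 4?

1. q=(5,3) nearest=0 d=4 new=(5,3) → add node 1 parent=0 cost=4
2. q=(9,15) nearest=1 d=12 new=(9,8) → add node 2 parent=1 cost=9
3. q=(3,10) nearest=2 d=6 new=(4,10) → blocked by [4,7]×[9,11], reject
4. q=(17,12) nearest=2 d=8 new=(14,12) → blocked by [7,12]×[9,12], reject
5. q=(4,7) nearest=1 d=4 new=(4,7) → add node 3 parent=1 cost=8
6. q=(4,14) nearest=2 d=6 new=(4,13) → blocked by [7,12]×[9,12], reject
7. q=(1,0) nearest=0 d=1 new=(1,0) → add node 4 parent=0 cost=1

Parent of node 4: 0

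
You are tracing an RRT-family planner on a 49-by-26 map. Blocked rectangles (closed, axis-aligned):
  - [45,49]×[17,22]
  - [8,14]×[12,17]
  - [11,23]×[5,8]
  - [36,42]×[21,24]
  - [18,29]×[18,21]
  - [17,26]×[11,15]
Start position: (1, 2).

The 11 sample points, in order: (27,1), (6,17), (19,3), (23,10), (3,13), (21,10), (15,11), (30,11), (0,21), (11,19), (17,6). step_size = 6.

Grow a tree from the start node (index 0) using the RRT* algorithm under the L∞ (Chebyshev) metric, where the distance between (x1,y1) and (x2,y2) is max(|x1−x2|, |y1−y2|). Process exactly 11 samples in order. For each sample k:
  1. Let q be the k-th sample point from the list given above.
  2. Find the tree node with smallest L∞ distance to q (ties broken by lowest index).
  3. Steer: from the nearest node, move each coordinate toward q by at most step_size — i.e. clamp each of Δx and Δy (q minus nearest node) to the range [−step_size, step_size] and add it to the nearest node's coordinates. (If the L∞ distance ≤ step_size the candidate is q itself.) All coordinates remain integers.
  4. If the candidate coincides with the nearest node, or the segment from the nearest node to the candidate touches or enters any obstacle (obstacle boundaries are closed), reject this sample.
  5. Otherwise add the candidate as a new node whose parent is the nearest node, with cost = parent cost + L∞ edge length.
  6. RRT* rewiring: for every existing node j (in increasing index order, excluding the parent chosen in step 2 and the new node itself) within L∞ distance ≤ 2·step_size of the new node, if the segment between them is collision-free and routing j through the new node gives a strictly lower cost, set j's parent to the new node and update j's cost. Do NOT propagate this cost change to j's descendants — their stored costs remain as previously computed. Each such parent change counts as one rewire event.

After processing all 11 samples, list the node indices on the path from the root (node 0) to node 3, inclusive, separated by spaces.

1. q=(27,1) nearest=0 d=26 new=(7,1) → add node 1 parent=0 cost=6
2. q=(6,17) nearest=0 d=15 new=(6,8) → add node 2 parent=0 cost=6
3. q=(19,3) nearest=1 d=12 new=(13,3) → add node 3 parent=1 cost=12
4. q=(23,10) nearest=3 d=10 new=(19,9) → blocked by [11,23]×[5,8], reject
5. q=(3,13) nearest=2 d=5 new=(3,13) → add node 4 parent=2 cost=11
6. q=(21,10) nearest=3 d=8 new=(19,9) → blocked by [11,23]×[5,8], reject
7. q=(15,11) nearest=3 d=8 new=(15,9) → blocked by [11,23]×[5,8], reject
8. q=(30,11) nearest=3 d=17 new=(19,9) → blocked by [11,23]×[5,8], reject
9. q=(0,21) nearest=4 d=8 new=(0,19) → add node 5 parent=4 cost=17
10. q=(11,19) nearest=4 d=8 new=(9,19) → add node 6 parent=4 cost=17
11. q=(17,6) nearest=3 d=4 new=(17,6) → blocked by [11,23]×[5,8], reject

Path: 0 1 3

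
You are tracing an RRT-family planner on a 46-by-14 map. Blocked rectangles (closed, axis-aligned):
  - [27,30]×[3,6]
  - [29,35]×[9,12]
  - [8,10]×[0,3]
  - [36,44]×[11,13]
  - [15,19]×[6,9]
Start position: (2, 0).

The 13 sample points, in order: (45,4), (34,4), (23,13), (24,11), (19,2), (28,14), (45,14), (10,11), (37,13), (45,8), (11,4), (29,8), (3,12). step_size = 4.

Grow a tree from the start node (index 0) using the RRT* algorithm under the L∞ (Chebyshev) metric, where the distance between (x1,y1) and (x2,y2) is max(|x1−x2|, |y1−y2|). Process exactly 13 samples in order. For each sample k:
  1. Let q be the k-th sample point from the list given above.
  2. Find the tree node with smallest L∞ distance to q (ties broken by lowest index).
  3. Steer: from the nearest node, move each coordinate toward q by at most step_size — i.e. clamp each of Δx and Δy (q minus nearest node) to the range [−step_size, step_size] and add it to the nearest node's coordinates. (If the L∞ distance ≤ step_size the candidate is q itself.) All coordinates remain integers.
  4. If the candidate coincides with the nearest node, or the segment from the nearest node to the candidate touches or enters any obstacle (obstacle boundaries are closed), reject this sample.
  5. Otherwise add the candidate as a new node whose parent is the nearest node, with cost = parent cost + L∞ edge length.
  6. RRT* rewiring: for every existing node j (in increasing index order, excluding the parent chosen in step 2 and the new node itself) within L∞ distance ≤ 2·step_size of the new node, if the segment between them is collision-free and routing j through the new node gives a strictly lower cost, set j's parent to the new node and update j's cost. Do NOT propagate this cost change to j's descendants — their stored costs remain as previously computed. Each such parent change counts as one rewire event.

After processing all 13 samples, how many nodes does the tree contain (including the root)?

Node count: 7

1. q=(45,4) nearest=0 d=43 new=(6,4) → add node 1 parent=0 cost=4
2. q=(34,4) nearest=1 d=28 new=(10,4) → add node 2 parent=1 cost=8
3. q=(23,13) nearest=2 d=13 new=(14,8) → add node 3 parent=2 cost=12
4. q=(24,11) nearest=3 d=10 new=(18,11) → blocked by [15,19]×[6,9], reject
5. q=(19,2) nearest=3 d=6 new=(18,4) → blocked by [15,19]×[6,9], reject
6. q=(28,14) nearest=3 d=14 new=(18,12) → blocked by [15,19]×[6,9], reject
7. q=(45,14) nearest=3 d=31 new=(18,12) → blocked by [15,19]×[6,9], reject
8. q=(10,11) nearest=3 d=4 new=(10,11) → add node 4 parent=3 cost=16
9. q=(37,13) nearest=3 d=23 new=(18,12) → blocked by [15,19]×[6,9], reject
10. q=(45,8) nearest=3 d=31 new=(18,8) → blocked by [15,19]×[6,9], reject
11. q=(11,4) nearest=2 d=1 new=(11,4) → add node 5 parent=2 cost=9
12. q=(29,8) nearest=3 d=15 new=(18,8) → blocked by [15,19]×[6,9], reject
13. q=(3,12) nearest=4 d=7 new=(6,12) → add node 6 parent=4 cost=20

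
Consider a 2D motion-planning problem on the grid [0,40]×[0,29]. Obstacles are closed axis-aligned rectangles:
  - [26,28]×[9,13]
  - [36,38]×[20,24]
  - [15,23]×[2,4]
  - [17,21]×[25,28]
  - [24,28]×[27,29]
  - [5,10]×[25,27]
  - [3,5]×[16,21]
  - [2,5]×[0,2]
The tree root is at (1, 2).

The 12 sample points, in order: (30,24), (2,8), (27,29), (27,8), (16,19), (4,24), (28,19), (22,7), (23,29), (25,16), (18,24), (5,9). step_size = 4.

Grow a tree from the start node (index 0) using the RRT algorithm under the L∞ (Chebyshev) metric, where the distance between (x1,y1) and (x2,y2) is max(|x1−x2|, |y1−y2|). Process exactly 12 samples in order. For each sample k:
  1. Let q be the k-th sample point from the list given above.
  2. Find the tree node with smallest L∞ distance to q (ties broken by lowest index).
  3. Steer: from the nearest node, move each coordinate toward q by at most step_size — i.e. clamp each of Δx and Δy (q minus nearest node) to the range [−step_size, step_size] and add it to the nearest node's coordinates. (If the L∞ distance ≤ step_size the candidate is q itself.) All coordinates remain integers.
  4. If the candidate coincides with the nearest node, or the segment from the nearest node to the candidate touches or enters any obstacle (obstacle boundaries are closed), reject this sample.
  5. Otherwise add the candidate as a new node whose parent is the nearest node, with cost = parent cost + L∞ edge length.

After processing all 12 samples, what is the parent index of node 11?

1. q=(30,24) nearest=0 d=29 new=(5,6) → add node 1 parent=0 cost=4
2. q=(2,8) nearest=1 d=3 new=(2,8) → add node 2 parent=1 cost=7
3. q=(27,29) nearest=1 d=23 new=(9,10) → add node 3 parent=1 cost=8
4. q=(27,8) nearest=3 d=18 new=(13,8) → add node 4 parent=3 cost=12
5. q=(16,19) nearest=3 d=9 new=(13,14) → add node 5 parent=3 cost=12
6. q=(4,24) nearest=5 d=10 new=(9,18) → add node 6 parent=5 cost=16
7. q=(28,19) nearest=4 d=15 new=(17,12) → add node 7 parent=4 cost=16
8. q=(22,7) nearest=7 d=5 new=(21,8) → add node 8 parent=7 cost=20
9. q=(23,29) nearest=6 d=14 new=(13,22) → add node 9 parent=6 cost=20
10. q=(25,16) nearest=7 d=8 new=(21,16) → add node 10 parent=7 cost=20
11. q=(18,24) nearest=9 d=5 new=(17,24) → add node 11 parent=9 cost=24
12. q=(5,9) nearest=1 d=3 new=(5,9) → add node 12 parent=1 cost=7

Parent of node 11: 9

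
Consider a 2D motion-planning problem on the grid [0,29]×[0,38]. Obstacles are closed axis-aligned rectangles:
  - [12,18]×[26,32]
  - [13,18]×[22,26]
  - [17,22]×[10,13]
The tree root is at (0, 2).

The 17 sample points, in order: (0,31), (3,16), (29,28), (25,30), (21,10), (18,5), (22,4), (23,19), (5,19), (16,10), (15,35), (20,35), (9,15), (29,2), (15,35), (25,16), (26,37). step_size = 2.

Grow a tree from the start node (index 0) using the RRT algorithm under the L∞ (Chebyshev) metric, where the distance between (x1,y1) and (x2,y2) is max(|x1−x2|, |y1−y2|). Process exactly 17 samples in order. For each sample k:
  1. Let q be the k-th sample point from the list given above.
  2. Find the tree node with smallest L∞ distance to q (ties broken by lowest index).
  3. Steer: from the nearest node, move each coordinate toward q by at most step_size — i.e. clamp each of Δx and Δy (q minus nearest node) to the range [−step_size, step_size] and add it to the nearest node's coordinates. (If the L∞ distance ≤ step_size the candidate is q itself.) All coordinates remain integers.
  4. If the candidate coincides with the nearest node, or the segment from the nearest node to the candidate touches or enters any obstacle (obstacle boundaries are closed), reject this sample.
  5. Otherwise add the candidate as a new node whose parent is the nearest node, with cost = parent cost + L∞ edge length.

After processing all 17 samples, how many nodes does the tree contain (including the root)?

1. q=(0,31) nearest=0 d=29 new=(0,4) → add node 1 parent=0 cost=2
2. q=(3,16) nearest=1 d=12 new=(2,6) → add node 2 parent=1 cost=4
3. q=(29,28) nearest=2 d=27 new=(4,8) → add node 3 parent=2 cost=6
4. q=(25,30) nearest=3 d=22 new=(6,10) → add node 4 parent=3 cost=8
5. q=(21,10) nearest=4 d=15 new=(8,10) → add node 5 parent=4 cost=10
6. q=(18,5) nearest=5 d=10 new=(10,8) → add node 6 parent=5 cost=12
7. q=(22,4) nearest=6 d=12 new=(12,6) → add node 7 parent=6 cost=14
8. q=(23,19) nearest=6 d=13 new=(12,10) → add node 8 parent=6 cost=14
9. q=(5,19) nearest=4 d=9 new=(5,12) → add node 9 parent=4 cost=10
10. q=(16,10) nearest=7 d=4 new=(14,8) → add node 10 parent=7 cost=16
11. q=(15,35) nearest=9 d=23 new=(7,14) → add node 11 parent=9 cost=12
12. q=(20,35) nearest=11 d=21 new=(9,16) → add node 12 parent=11 cost=14
13. q=(9,15) nearest=12 d=1 new=(9,15) → add node 13 parent=12 cost=15
14. q=(29,2) nearest=10 d=15 new=(16,6) → add node 14 parent=10 cost=18
15. q=(15,35) nearest=12 d=19 new=(11,18) → add node 15 parent=12 cost=16
16. q=(25,16) nearest=14 d=10 new=(18,8) → add node 16 parent=14 cost=20
17. q=(26,37) nearest=15 d=19 new=(13,20) → add node 17 parent=15 cost=18

Node count: 18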